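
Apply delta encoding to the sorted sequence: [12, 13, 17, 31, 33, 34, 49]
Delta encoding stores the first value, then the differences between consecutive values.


First value: 12
Deltas:
  13 - 12 = 1
  17 - 13 = 4
  31 - 17 = 14
  33 - 31 = 2
  34 - 33 = 1
  49 - 34 = 15


Delta encoded: [12, 1, 4, 14, 2, 1, 15]


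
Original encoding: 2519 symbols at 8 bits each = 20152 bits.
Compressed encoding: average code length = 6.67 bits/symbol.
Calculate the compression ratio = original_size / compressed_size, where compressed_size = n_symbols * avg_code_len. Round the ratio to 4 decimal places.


original_size = n_symbols * orig_bits = 2519 * 8 = 20152 bits
compressed_size = n_symbols * avg_code_len = 2519 * 6.67 = 16801.73 bits
ratio = original_size / compressed_size = 20152 / 16801.73 = 1.1994

Compression ratio = 1.1994


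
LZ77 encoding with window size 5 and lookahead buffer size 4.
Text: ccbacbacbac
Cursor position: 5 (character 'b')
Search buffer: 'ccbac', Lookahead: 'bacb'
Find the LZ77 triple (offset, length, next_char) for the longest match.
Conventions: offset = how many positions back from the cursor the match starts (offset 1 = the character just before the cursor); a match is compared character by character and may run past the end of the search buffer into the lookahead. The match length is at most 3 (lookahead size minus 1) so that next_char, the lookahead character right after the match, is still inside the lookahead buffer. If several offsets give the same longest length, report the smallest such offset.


Try each offset into the search buffer:
  offset=1 (pos 4, char 'c'): match length 0
  offset=2 (pos 3, char 'a'): match length 0
  offset=3 (pos 2, char 'b'): match length 3
  offset=4 (pos 1, char 'c'): match length 0
  offset=5 (pos 0, char 'c'): match length 0
Longest match has length 3 at offset 3.
next_char = character at position 5 + 3 = 8 -> 'b'

Best match: offset=3, length=3 (matching 'bac' starting at position 2)
LZ77 triple: (3, 3, 'b')


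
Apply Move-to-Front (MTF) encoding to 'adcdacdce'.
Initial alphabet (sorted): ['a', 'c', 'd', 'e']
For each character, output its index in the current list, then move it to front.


MTF encoding:
'a': index 0 in ['a', 'c', 'd', 'e'] -> ['a', 'c', 'd', 'e']
'd': index 2 in ['a', 'c', 'd', 'e'] -> ['d', 'a', 'c', 'e']
'c': index 2 in ['d', 'a', 'c', 'e'] -> ['c', 'd', 'a', 'e']
'd': index 1 in ['c', 'd', 'a', 'e'] -> ['d', 'c', 'a', 'e']
'a': index 2 in ['d', 'c', 'a', 'e'] -> ['a', 'd', 'c', 'e']
'c': index 2 in ['a', 'd', 'c', 'e'] -> ['c', 'a', 'd', 'e']
'd': index 2 in ['c', 'a', 'd', 'e'] -> ['d', 'c', 'a', 'e']
'c': index 1 in ['d', 'c', 'a', 'e'] -> ['c', 'd', 'a', 'e']
'e': index 3 in ['c', 'd', 'a', 'e'] -> ['e', 'c', 'd', 'a']


Output: [0, 2, 2, 1, 2, 2, 2, 1, 3]


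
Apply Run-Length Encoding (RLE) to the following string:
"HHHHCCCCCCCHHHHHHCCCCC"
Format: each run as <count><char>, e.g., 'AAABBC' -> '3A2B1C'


Scanning runs left to right:
  i=0: run of 'H' x 4 -> '4H'
  i=4: run of 'C' x 7 -> '7C'
  i=11: run of 'H' x 6 -> '6H'
  i=17: run of 'C' x 5 -> '5C'

RLE = 4H7C6H5C


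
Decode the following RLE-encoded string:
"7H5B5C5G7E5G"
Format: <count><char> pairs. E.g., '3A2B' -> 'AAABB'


Expanding each <count><char> pair:
  7H -> 'HHHHHHH'
  5B -> 'BBBBB'
  5C -> 'CCCCC'
  5G -> 'GGGGG'
  7E -> 'EEEEEEE'
  5G -> 'GGGGG'

Decoded = HHHHHHHBBBBBCCCCCGGGGGEEEEEEEGGGGG


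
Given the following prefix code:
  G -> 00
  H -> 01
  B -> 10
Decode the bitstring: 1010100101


Decoding step by step:
Bits 10 -> B
Bits 10 -> B
Bits 10 -> B
Bits 01 -> H
Bits 01 -> H


Decoded message: BBBHH


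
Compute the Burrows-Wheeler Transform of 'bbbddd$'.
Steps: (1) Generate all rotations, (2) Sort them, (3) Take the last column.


Rotations (sorted):
  0: $bbbddd -> last char: d
  1: bbbddd$ -> last char: $
  2: bbddd$b -> last char: b
  3: bddd$bb -> last char: b
  4: d$bbbdd -> last char: d
  5: dd$bbbd -> last char: d
  6: ddd$bbb -> last char: b


BWT = d$bbddb


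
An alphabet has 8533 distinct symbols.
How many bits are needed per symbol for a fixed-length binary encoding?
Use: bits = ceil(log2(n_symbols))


log2(8533) = 13.0588
Bracket: 2^13 = 8192 < 8533 <= 2^14 = 16384
So ceil(log2(8533)) = 14

bits = ceil(log2(8533)) = ceil(13.0588) = 14 bits


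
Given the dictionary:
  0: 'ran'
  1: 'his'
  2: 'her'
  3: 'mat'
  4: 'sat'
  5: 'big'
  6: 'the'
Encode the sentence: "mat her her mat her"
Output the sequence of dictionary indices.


Look up each word in the dictionary:
  'mat' -> 3
  'her' -> 2
  'her' -> 2
  'mat' -> 3
  'her' -> 2

Encoded: [3, 2, 2, 3, 2]


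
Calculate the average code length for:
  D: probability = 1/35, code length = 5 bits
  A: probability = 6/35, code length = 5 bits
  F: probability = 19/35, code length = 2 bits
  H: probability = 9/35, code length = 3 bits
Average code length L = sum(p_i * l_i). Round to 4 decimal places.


Weighted contributions p_i * l_i:
  D: (1/35) * 5 = 5/35
  A: (6/35) * 5 = 30/35
  F: (19/35) * 2 = 38/35
  H: (9/35) * 3 = 27/35
Sum = (5 + 30 + 38 + 27)/35 = 100/35

L = 100/35 = 2.8571 bits/symbol


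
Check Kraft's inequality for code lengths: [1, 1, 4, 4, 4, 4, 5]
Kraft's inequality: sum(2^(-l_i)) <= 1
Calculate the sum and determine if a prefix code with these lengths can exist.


Sum = 2^(-1) + 2^(-1) + 2^(-4) + 2^(-4) + 2^(-4) + 2^(-4) + 2^(-5)
    = 0.5 + 0.5 + 0.0625 + 0.0625 + 0.0625 + 0.0625 + 0.03125
    = 41/32 = 1.28125
Since 1.28125 > 1, Kraft's inequality is NOT satisfied.
A prefix code with these lengths CANNOT exist.

Kraft sum = 1.28125. Not satisfied.


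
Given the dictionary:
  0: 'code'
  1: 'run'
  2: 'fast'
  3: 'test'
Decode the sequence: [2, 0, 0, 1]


Look up each index in the dictionary:
  2 -> 'fast'
  0 -> 'code'
  0 -> 'code'
  1 -> 'run'

Decoded: "fast code code run"


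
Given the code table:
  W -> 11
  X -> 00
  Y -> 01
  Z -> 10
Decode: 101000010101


Decoding:
10 -> Z
10 -> Z
00 -> X
01 -> Y
01 -> Y
01 -> Y


Result: ZZXYYY


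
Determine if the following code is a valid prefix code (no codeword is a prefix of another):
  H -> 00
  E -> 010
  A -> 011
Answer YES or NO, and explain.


Checking each pair (does one codeword prefix another?):
  H='00' vs E='010': no prefix
  H='00' vs A='011': no prefix
  E='010' vs H='00': no prefix
  E='010' vs A='011': no prefix
  A='011' vs H='00': no prefix
  A='011' vs E='010': no prefix
No violation found over all pairs.

YES -- this is a valid prefix code. No codeword is a prefix of any other codeword.


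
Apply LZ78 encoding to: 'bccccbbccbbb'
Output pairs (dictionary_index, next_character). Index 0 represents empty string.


LZ78 encoding steps:
Dictionary: {0: ''}
Step 1: w='' (idx 0), next='b' -> output (0, 'b'), add 'b' as idx 1
Step 2: w='' (idx 0), next='c' -> output (0, 'c'), add 'c' as idx 2
Step 3: w='c' (idx 2), next='c' -> output (2, 'c'), add 'cc' as idx 3
Step 4: w='c' (idx 2), next='b' -> output (2, 'b'), add 'cb' as idx 4
Step 5: w='b' (idx 1), next='c' -> output (1, 'c'), add 'bc' as idx 5
Step 6: w='cb' (idx 4), next='b' -> output (4, 'b'), add 'cbb' as idx 6
Step 7: w='b' (idx 1), end of input -> output (1, '')


Encoded: [(0, 'b'), (0, 'c'), (2, 'c'), (2, 'b'), (1, 'c'), (4, 'b'), (1, '')]


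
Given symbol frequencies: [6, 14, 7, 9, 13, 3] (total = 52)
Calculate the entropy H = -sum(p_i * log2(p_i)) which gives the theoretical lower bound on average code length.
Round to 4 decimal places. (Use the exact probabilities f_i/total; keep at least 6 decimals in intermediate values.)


Per-symbol terms -p_i * log2(p_i) with p_i = f_i/52:
  p = 6/52 = 0.115385: log2(p) = -3.115477, -p*log2(p) = 0.359478
  p = 14/52 = 0.269231: log2(p) = -1.893085, -p*log2(p) = 0.509677
  p = 7/52 = 0.134615: log2(p) = -2.893085, -p*log2(p) = 0.389454
  p = 9/52 = 0.173077: log2(p) = -2.530515, -p*log2(p) = 0.437974
  p = 13/52 = 0.250000: log2(p) = -2.000000, -p*log2(p) = 0.500000
  p = 3/52 = 0.057692: log2(p) = -4.115477, -p*log2(p) = 0.237431
H = 0.359478 + 0.509677 + 0.389454 + 0.437974 + 0.500000 + 0.237431 = 2.434014

H = 2.434 bits/symbol


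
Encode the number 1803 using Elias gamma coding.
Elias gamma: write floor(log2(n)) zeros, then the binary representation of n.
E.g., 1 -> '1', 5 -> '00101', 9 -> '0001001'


num_bits = floor(log2(1803)) + 1 = 11
leading_zeros = num_bits - 1 = 10
binary(1803) = 11100001011

Elias gamma(1803) = '0000000000' + '11100001011' = 000000000011100001011 (21 bits)


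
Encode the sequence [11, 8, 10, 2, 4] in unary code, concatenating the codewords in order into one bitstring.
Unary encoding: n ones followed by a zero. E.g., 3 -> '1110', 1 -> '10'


Encode each number as n ones followed by a terminating 0:
  11 -> 111111111110 (12 bits)
  8 -> 111111110 (9 bits)
  10 -> 11111111110 (11 bits)
  2 -> 110 (3 bits)
  4 -> 11110 (5 bits)
Total length = 12 + 9 + 11 + 3 + 5 = 40 bits.

Unary([11, 8, 10, 2, 4]) = 1111111111101111111101111111111011011110 (40 bits)


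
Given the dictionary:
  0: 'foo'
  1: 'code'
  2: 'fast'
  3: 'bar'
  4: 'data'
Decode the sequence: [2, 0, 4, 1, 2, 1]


Look up each index in the dictionary:
  2 -> 'fast'
  0 -> 'foo'
  4 -> 'data'
  1 -> 'code'
  2 -> 'fast'
  1 -> 'code'

Decoded: "fast foo data code fast code"


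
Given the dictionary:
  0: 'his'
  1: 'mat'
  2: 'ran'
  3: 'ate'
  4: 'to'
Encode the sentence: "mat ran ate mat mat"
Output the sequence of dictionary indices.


Look up each word in the dictionary:
  'mat' -> 1
  'ran' -> 2
  'ate' -> 3
  'mat' -> 1
  'mat' -> 1

Encoded: [1, 2, 3, 1, 1]


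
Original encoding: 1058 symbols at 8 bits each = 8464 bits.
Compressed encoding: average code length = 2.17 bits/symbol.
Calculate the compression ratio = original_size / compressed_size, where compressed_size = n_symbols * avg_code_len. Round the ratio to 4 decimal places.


original_size = n_symbols * orig_bits = 1058 * 8 = 8464 bits
compressed_size = n_symbols * avg_code_len = 1058 * 2.17 = 2295.86 bits
ratio = original_size / compressed_size = 8464 / 2295.86 = 3.6866

Compression ratio = 3.6866


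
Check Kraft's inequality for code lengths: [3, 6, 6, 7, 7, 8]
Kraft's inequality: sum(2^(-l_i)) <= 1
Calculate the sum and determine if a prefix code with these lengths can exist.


Sum = 2^(-3) + 2^(-6) + 2^(-6) + 2^(-7) + 2^(-7) + 2^(-8)
    = 0.125 + 0.015625 + 0.015625 + 0.0078125 + 0.0078125 + 0.00390625
    = 45/256 = 0.17578125
Since 0.17578125 <= 1, Kraft's inequality IS satisfied.
A prefix code with these lengths CAN exist.

Kraft sum = 0.17578125. Satisfied.


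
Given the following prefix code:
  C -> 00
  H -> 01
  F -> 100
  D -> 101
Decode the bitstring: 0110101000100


Decoding step by step:
Bits 01 -> H
Bits 101 -> D
Bits 01 -> H
Bits 00 -> C
Bits 01 -> H
Bits 00 -> C


Decoded message: HDHCHC


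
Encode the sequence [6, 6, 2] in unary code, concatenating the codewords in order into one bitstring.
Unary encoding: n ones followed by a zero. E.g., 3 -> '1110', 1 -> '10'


Encode each number as n ones followed by a terminating 0:
  6 -> 1111110 (7 bits)
  6 -> 1111110 (7 bits)
  2 -> 110 (3 bits)
Total length = 7 + 7 + 3 = 17 bits.

Unary([6, 6, 2]) = 11111101111110110 (17 bits)


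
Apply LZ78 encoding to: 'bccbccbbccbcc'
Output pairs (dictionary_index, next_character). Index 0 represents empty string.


LZ78 encoding steps:
Dictionary: {0: ''}
Step 1: w='' (idx 0), next='b' -> output (0, 'b'), add 'b' as idx 1
Step 2: w='' (idx 0), next='c' -> output (0, 'c'), add 'c' as idx 2
Step 3: w='c' (idx 2), next='b' -> output (2, 'b'), add 'cb' as idx 3
Step 4: w='c' (idx 2), next='c' -> output (2, 'c'), add 'cc' as idx 4
Step 5: w='b' (idx 1), next='b' -> output (1, 'b'), add 'bb' as idx 5
Step 6: w='cc' (idx 4), next='b' -> output (4, 'b'), add 'ccb' as idx 6
Step 7: w='cc' (idx 4), end of input -> output (4, '')


Encoded: [(0, 'b'), (0, 'c'), (2, 'b'), (2, 'c'), (1, 'b'), (4, 'b'), (4, '')]


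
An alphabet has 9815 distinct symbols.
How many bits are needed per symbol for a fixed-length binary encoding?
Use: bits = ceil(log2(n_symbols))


log2(9815) = 13.2608
Bracket: 2^13 = 8192 < 9815 <= 2^14 = 16384
So ceil(log2(9815)) = 14

bits = ceil(log2(9815)) = ceil(13.2608) = 14 bits


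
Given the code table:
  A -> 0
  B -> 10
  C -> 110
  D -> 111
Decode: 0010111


Decoding:
0 -> A
0 -> A
10 -> B
111 -> D


Result: AABD


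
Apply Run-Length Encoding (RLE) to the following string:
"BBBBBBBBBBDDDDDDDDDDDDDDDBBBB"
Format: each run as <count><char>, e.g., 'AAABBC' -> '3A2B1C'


Scanning runs left to right:
  i=0: run of 'B' x 10 -> '10B'
  i=10: run of 'D' x 15 -> '15D'
  i=25: run of 'B' x 4 -> '4B'

RLE = 10B15D4B


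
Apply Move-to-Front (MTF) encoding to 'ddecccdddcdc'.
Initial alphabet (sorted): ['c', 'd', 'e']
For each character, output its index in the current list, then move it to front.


MTF encoding:
'd': index 1 in ['c', 'd', 'e'] -> ['d', 'c', 'e']
'd': index 0 in ['d', 'c', 'e'] -> ['d', 'c', 'e']
'e': index 2 in ['d', 'c', 'e'] -> ['e', 'd', 'c']
'c': index 2 in ['e', 'd', 'c'] -> ['c', 'e', 'd']
'c': index 0 in ['c', 'e', 'd'] -> ['c', 'e', 'd']
'c': index 0 in ['c', 'e', 'd'] -> ['c', 'e', 'd']
'd': index 2 in ['c', 'e', 'd'] -> ['d', 'c', 'e']
'd': index 0 in ['d', 'c', 'e'] -> ['d', 'c', 'e']
'd': index 0 in ['d', 'c', 'e'] -> ['d', 'c', 'e']
'c': index 1 in ['d', 'c', 'e'] -> ['c', 'd', 'e']
'd': index 1 in ['c', 'd', 'e'] -> ['d', 'c', 'e']
'c': index 1 in ['d', 'c', 'e'] -> ['c', 'd', 'e']


Output: [1, 0, 2, 2, 0, 0, 2, 0, 0, 1, 1, 1]


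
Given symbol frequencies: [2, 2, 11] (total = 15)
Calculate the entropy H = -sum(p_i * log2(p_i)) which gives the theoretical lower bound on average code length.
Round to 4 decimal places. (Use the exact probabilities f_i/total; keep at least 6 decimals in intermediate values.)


Per-symbol terms -p_i * log2(p_i) with p_i = f_i/15:
  p = 2/15 = 0.133333: log2(p) = -2.906891, -p*log2(p) = 0.387585
  p = 2/15 = 0.133333: log2(p) = -2.906891, -p*log2(p) = 0.387585
  p = 11/15 = 0.733333: log2(p) = -0.447459, -p*log2(p) = 0.328137
H = 0.387585 + 0.387585 + 0.328137 = 1.103307

H = 1.1033 bits/symbol


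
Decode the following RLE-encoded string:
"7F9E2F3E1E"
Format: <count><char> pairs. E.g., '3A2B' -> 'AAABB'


Expanding each <count><char> pair:
  7F -> 'FFFFFFF'
  9E -> 'EEEEEEEEE'
  2F -> 'FF'
  3E -> 'EEE'
  1E -> 'E'

Decoded = FFFFFFFEEEEEEEEEFFEEEE


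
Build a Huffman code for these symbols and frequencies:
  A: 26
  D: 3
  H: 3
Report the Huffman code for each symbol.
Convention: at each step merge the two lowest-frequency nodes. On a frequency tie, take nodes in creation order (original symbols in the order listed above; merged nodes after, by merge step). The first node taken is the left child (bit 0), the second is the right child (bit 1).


Huffman tree construction:
Step 1: Merge D(3) + H(3) = 6
Step 2: Merge (D+H)(6) + A(26) = 32
Read each symbol's code off the tree from the root (left child = 0, right child = 1).

Codes:
  A: 1 (length 1)
  D: 00 (length 2)
  H: 01 (length 2)
Average code length: 38/32 = 1.1875 bits/symbol


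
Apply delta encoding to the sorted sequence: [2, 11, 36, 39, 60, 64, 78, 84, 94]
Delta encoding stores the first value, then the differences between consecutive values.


First value: 2
Deltas:
  11 - 2 = 9
  36 - 11 = 25
  39 - 36 = 3
  60 - 39 = 21
  64 - 60 = 4
  78 - 64 = 14
  84 - 78 = 6
  94 - 84 = 10


Delta encoded: [2, 9, 25, 3, 21, 4, 14, 6, 10]


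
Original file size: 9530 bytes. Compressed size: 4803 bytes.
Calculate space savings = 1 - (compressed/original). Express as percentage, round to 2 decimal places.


ratio = compressed/original = 4803/9530 = 0.503987
savings = 1 - ratio = 1 - 0.503987 = 0.496013
as a percentage: 0.496013 * 100 = 49.6%

Space savings = 1 - 4803/9530 = 49.6%


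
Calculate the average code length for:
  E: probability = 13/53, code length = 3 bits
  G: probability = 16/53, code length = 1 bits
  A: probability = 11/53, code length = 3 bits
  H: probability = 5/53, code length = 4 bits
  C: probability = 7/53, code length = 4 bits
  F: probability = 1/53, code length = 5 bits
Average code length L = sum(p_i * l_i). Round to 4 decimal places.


Weighted contributions p_i * l_i:
  E: (13/53) * 3 = 39/53
  G: (16/53) * 1 = 16/53
  A: (11/53) * 3 = 33/53
  H: (5/53) * 4 = 20/53
  C: (7/53) * 4 = 28/53
  F: (1/53) * 5 = 5/53
Sum = (39 + 16 + 33 + 20 + 28 + 5)/53 = 141/53

L = 141/53 = 2.6604 bits/symbol


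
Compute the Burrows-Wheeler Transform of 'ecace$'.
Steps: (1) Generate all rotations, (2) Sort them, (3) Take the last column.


Rotations (sorted):
  0: $ecace -> last char: e
  1: ace$ec -> last char: c
  2: cace$e -> last char: e
  3: ce$eca -> last char: a
  4: e$ecac -> last char: c
  5: ecace$ -> last char: $


BWT = eceac$


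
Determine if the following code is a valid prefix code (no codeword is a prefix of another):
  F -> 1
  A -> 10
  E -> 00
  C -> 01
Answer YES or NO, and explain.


Checking each pair (does one codeword prefix another?):
  F='1' vs A='10': prefix -- VIOLATION

NO -- this is NOT a valid prefix code. F (1) is a prefix of A (10).


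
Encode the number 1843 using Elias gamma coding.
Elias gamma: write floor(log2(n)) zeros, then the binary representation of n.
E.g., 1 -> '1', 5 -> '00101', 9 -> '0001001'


num_bits = floor(log2(1843)) + 1 = 11
leading_zeros = num_bits - 1 = 10
binary(1843) = 11100110011

Elias gamma(1843) = '0000000000' + '11100110011' = 000000000011100110011 (21 bits)


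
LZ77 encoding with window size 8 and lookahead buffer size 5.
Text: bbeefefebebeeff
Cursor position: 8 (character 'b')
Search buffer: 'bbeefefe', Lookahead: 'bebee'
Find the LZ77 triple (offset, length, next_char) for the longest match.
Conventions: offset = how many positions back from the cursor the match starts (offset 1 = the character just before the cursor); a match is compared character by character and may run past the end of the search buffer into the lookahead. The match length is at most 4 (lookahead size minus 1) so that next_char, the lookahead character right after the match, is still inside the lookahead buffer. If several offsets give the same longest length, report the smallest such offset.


Try each offset into the search buffer:
  offset=1 (pos 7, char 'e'): match length 0
  offset=2 (pos 6, char 'f'): match length 0
  offset=3 (pos 5, char 'e'): match length 0
  offset=4 (pos 4, char 'f'): match length 0
  offset=5 (pos 3, char 'e'): match length 0
  offset=6 (pos 2, char 'e'): match length 0
  offset=7 (pos 1, char 'b'): match length 2
  offset=8 (pos 0, char 'b'): match length 1
Longest match has length 2 at offset 7.
next_char = character at position 8 + 2 = 10 -> 'b'

Best match: offset=7, length=2 (matching 'be' starting at position 1)
LZ77 triple: (7, 2, 'b')


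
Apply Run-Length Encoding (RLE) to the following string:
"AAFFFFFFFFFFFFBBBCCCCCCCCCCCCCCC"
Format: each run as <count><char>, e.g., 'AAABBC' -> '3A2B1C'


Scanning runs left to right:
  i=0: run of 'A' x 2 -> '2A'
  i=2: run of 'F' x 12 -> '12F'
  i=14: run of 'B' x 3 -> '3B'
  i=17: run of 'C' x 15 -> '15C'

RLE = 2A12F3B15C


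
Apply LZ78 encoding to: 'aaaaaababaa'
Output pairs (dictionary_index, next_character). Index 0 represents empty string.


LZ78 encoding steps:
Dictionary: {0: ''}
Step 1: w='' (idx 0), next='a' -> output (0, 'a'), add 'a' as idx 1
Step 2: w='a' (idx 1), next='a' -> output (1, 'a'), add 'aa' as idx 2
Step 3: w='aa' (idx 2), next='a' -> output (2, 'a'), add 'aaa' as idx 3
Step 4: w='' (idx 0), next='b' -> output (0, 'b'), add 'b' as idx 4
Step 5: w='a' (idx 1), next='b' -> output (1, 'b'), add 'ab' as idx 5
Step 6: w='aa' (idx 2), end of input -> output (2, '')


Encoded: [(0, 'a'), (1, 'a'), (2, 'a'), (0, 'b'), (1, 'b'), (2, '')]


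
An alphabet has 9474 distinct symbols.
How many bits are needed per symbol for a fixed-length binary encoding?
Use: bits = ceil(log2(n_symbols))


log2(9474) = 13.2098
Bracket: 2^13 = 8192 < 9474 <= 2^14 = 16384
So ceil(log2(9474)) = 14

bits = ceil(log2(9474)) = ceil(13.2098) = 14 bits


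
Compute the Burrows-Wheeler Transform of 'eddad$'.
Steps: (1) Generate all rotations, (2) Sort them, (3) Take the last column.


Rotations (sorted):
  0: $eddad -> last char: d
  1: ad$edd -> last char: d
  2: d$edda -> last char: a
  3: dad$ed -> last char: d
  4: ddad$e -> last char: e
  5: eddad$ -> last char: $


BWT = ddade$


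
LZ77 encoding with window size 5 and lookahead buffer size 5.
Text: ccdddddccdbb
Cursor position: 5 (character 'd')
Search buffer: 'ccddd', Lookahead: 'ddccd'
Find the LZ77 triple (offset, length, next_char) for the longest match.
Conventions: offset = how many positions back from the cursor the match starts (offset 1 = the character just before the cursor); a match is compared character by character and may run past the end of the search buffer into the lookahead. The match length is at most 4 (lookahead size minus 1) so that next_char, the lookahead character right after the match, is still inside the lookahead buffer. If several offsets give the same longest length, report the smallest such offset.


Try each offset into the search buffer:
  offset=1 (pos 4, char 'd'): match length 2
  offset=2 (pos 3, char 'd'): match length 2
  offset=3 (pos 2, char 'd'): match length 2
  offset=4 (pos 1, char 'c'): match length 0
  offset=5 (pos 0, char 'c'): match length 0
Longest match has length 2, found at offsets 1, 2, 3; take the smallest, offset 1.
next_char = character at position 5 + 2 = 7 -> 'c'

Best match: offset=1, length=2 (matching 'dd' starting at position 4)
LZ77 triple: (1, 2, 'c')


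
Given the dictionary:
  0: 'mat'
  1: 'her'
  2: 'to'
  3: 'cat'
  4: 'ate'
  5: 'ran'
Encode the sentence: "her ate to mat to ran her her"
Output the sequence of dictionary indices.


Look up each word in the dictionary:
  'her' -> 1
  'ate' -> 4
  'to' -> 2
  'mat' -> 0
  'to' -> 2
  'ran' -> 5
  'her' -> 1
  'her' -> 1

Encoded: [1, 4, 2, 0, 2, 5, 1, 1]


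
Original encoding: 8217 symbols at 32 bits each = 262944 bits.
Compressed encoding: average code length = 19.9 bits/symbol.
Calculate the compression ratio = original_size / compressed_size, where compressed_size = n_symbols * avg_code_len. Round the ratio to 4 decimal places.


original_size = n_symbols * orig_bits = 8217 * 32 = 262944 bits
compressed_size = n_symbols * avg_code_len = 8217 * 19.9 = 163518.3 bits
ratio = original_size / compressed_size = 262944 / 163518.3 = 1.608

Compression ratio = 1.608


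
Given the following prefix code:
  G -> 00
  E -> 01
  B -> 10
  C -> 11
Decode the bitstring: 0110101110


Decoding step by step:
Bits 01 -> E
Bits 10 -> B
Bits 10 -> B
Bits 11 -> C
Bits 10 -> B


Decoded message: EBBCB


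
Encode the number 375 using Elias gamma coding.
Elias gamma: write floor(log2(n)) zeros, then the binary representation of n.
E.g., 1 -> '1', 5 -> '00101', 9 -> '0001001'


num_bits = floor(log2(375)) + 1 = 9
leading_zeros = num_bits - 1 = 8
binary(375) = 101110111

Elias gamma(375) = '00000000' + '101110111' = 00000000101110111 (17 bits)


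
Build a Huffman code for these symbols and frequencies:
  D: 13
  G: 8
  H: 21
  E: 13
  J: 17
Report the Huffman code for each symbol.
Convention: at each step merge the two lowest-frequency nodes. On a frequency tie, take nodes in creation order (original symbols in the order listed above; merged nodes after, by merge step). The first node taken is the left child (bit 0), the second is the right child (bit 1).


Huffman tree construction:
Step 1: Merge G(8) + D(13) = 21
Step 2: Merge E(13) + J(17) = 30
Step 3: Merge H(21) + (G+D)(21) = 42
Step 4: Merge (E+J)(30) + (H+(G+D))(42) = 72
Read each symbol's code off the tree from the root (left child = 0, right child = 1).

Codes:
  D: 111 (length 3)
  G: 110 (length 3)
  H: 10 (length 2)
  E: 00 (length 2)
  J: 01 (length 2)
Average code length: 165/72 = 2.2917 bits/symbol


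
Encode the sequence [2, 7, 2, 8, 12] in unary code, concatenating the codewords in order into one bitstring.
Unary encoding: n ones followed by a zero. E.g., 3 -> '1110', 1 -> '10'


Encode each number as n ones followed by a terminating 0:
  2 -> 110 (3 bits)
  7 -> 11111110 (8 bits)
  2 -> 110 (3 bits)
  8 -> 111111110 (9 bits)
  12 -> 1111111111110 (13 bits)
Total length = 3 + 8 + 3 + 9 + 13 = 36 bits.

Unary([2, 7, 2, 8, 12]) = 110111111101101111111101111111111110 (36 bits)


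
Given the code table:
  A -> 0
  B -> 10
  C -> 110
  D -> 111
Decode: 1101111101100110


Decoding:
110 -> C
111 -> D
110 -> C
110 -> C
0 -> A
110 -> C


Result: CDCCAC


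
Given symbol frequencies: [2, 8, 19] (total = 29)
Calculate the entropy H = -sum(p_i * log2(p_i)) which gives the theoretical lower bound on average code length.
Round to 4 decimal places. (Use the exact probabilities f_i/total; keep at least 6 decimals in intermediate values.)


Per-symbol terms -p_i * log2(p_i) with p_i = f_i/29:
  p = 2/29 = 0.068966: log2(p) = -3.857981, -p*log2(p) = 0.266068
  p = 8/29 = 0.275862: log2(p) = -1.857981, -p*log2(p) = 0.512546
  p = 19/29 = 0.655172: log2(p) = -0.610053, -p*log2(p) = 0.399690
H = 0.266068 + 0.512546 + 0.399690 = 1.178304

H = 1.1783 bits/symbol


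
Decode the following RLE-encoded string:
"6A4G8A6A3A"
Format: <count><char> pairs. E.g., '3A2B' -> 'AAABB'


Expanding each <count><char> pair:
  6A -> 'AAAAAA'
  4G -> 'GGGG'
  8A -> 'AAAAAAAA'
  6A -> 'AAAAAA'
  3A -> 'AAA'

Decoded = AAAAAAGGGGAAAAAAAAAAAAAAAAA


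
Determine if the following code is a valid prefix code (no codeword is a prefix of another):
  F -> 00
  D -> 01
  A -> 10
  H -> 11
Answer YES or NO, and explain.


Checking each pair (does one codeword prefix another?):
  F='00' vs D='01': no prefix
  F='00' vs A='10': no prefix
  F='00' vs H='11': no prefix
  D='01' vs F='00': no prefix
  D='01' vs A='10': no prefix
  D='01' vs H='11': no prefix
  A='10' vs F='00': no prefix
  A='10' vs D='01': no prefix
  A='10' vs H='11': no prefix
  H='11' vs F='00': no prefix
  H='11' vs D='01': no prefix
  H='11' vs A='10': no prefix
No violation found over all pairs.

YES -- this is a valid prefix code. No codeword is a prefix of any other codeword.


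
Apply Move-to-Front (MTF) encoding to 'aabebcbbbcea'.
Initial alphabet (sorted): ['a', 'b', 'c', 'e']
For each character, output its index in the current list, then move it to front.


MTF encoding:
'a': index 0 in ['a', 'b', 'c', 'e'] -> ['a', 'b', 'c', 'e']
'a': index 0 in ['a', 'b', 'c', 'e'] -> ['a', 'b', 'c', 'e']
'b': index 1 in ['a', 'b', 'c', 'e'] -> ['b', 'a', 'c', 'e']
'e': index 3 in ['b', 'a', 'c', 'e'] -> ['e', 'b', 'a', 'c']
'b': index 1 in ['e', 'b', 'a', 'c'] -> ['b', 'e', 'a', 'c']
'c': index 3 in ['b', 'e', 'a', 'c'] -> ['c', 'b', 'e', 'a']
'b': index 1 in ['c', 'b', 'e', 'a'] -> ['b', 'c', 'e', 'a']
'b': index 0 in ['b', 'c', 'e', 'a'] -> ['b', 'c', 'e', 'a']
'b': index 0 in ['b', 'c', 'e', 'a'] -> ['b', 'c', 'e', 'a']
'c': index 1 in ['b', 'c', 'e', 'a'] -> ['c', 'b', 'e', 'a']
'e': index 2 in ['c', 'b', 'e', 'a'] -> ['e', 'c', 'b', 'a']
'a': index 3 in ['e', 'c', 'b', 'a'] -> ['a', 'e', 'c', 'b']


Output: [0, 0, 1, 3, 1, 3, 1, 0, 0, 1, 2, 3]


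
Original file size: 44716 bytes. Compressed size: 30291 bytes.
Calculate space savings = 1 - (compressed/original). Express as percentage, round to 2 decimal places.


ratio = compressed/original = 30291/44716 = 0.677409
savings = 1 - ratio = 1 - 0.677409 = 0.322591
as a percentage: 0.322591 * 100 = 32.26%

Space savings = 1 - 30291/44716 = 32.26%


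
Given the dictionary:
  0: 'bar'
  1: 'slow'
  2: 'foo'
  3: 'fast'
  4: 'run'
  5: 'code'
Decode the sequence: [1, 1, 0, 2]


Look up each index in the dictionary:
  1 -> 'slow'
  1 -> 'slow'
  0 -> 'bar'
  2 -> 'foo'

Decoded: "slow slow bar foo"


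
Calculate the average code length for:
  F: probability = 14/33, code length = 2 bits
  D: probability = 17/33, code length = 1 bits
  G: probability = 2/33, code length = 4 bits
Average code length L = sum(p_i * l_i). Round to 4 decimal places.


Weighted contributions p_i * l_i:
  F: (14/33) * 2 = 28/33
  D: (17/33) * 1 = 17/33
  G: (2/33) * 4 = 8/33
Sum = (28 + 17 + 8)/33 = 53/33

L = 53/33 = 1.6061 bits/symbol


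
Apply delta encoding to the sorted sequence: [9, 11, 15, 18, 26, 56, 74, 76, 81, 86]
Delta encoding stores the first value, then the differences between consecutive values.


First value: 9
Deltas:
  11 - 9 = 2
  15 - 11 = 4
  18 - 15 = 3
  26 - 18 = 8
  56 - 26 = 30
  74 - 56 = 18
  76 - 74 = 2
  81 - 76 = 5
  86 - 81 = 5


Delta encoded: [9, 2, 4, 3, 8, 30, 18, 2, 5, 5]


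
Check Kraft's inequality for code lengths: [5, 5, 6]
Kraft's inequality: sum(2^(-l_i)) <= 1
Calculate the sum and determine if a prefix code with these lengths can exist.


Sum = 2^(-5) + 2^(-5) + 2^(-6)
    = 0.03125 + 0.03125 + 0.015625
    = 5/64 = 0.078125
Since 0.078125 <= 1, Kraft's inequality IS satisfied.
A prefix code with these lengths CAN exist.

Kraft sum = 0.078125. Satisfied.


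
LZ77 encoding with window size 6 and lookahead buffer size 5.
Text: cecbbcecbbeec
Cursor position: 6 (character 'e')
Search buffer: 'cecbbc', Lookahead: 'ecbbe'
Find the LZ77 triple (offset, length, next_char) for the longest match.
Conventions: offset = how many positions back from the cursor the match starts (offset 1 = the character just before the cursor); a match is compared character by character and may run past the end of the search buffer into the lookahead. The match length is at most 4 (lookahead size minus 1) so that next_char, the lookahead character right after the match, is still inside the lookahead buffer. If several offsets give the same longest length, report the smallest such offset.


Try each offset into the search buffer:
  offset=1 (pos 5, char 'c'): match length 0
  offset=2 (pos 4, char 'b'): match length 0
  offset=3 (pos 3, char 'b'): match length 0
  offset=4 (pos 2, char 'c'): match length 0
  offset=5 (pos 1, char 'e'): match length 4
  offset=6 (pos 0, char 'c'): match length 0
Longest match has length 4 at offset 5.
next_char = character at position 6 + 4 = 10 -> 'e'

Best match: offset=5, length=4 (matching 'ecbb' starting at position 1)
LZ77 triple: (5, 4, 'e')


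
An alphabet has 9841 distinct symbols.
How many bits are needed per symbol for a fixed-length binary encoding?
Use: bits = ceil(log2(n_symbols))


log2(9841) = 13.2646
Bracket: 2^13 = 8192 < 9841 <= 2^14 = 16384
So ceil(log2(9841)) = 14

bits = ceil(log2(9841)) = ceil(13.2646) = 14 bits


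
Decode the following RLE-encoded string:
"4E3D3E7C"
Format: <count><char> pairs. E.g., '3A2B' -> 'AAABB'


Expanding each <count><char> pair:
  4E -> 'EEEE'
  3D -> 'DDD'
  3E -> 'EEE'
  7C -> 'CCCCCCC'

Decoded = EEEEDDDEEECCCCCCC


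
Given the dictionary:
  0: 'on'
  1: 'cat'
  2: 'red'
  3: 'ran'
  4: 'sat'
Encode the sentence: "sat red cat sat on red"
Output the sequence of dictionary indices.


Look up each word in the dictionary:
  'sat' -> 4
  'red' -> 2
  'cat' -> 1
  'sat' -> 4
  'on' -> 0
  'red' -> 2

Encoded: [4, 2, 1, 4, 0, 2]


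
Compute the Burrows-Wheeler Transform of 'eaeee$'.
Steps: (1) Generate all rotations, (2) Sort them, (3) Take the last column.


Rotations (sorted):
  0: $eaeee -> last char: e
  1: aeee$e -> last char: e
  2: e$eaee -> last char: e
  3: eaeee$ -> last char: $
  4: ee$eae -> last char: e
  5: eee$ea -> last char: a


BWT = eee$ea


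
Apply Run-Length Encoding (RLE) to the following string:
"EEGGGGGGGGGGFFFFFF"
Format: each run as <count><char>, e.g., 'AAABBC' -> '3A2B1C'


Scanning runs left to right:
  i=0: run of 'E' x 2 -> '2E'
  i=2: run of 'G' x 10 -> '10G'
  i=12: run of 'F' x 6 -> '6F'

RLE = 2E10G6F


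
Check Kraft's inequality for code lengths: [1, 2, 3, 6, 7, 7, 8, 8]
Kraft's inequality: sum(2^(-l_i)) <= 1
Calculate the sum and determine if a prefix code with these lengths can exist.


Sum = 2^(-1) + 2^(-2) + 2^(-3) + 2^(-6) + 2^(-7) + 2^(-7) + 2^(-8) + 2^(-8)
    = 0.5 + 0.25 + 0.125 + 0.015625 + 0.0078125 + 0.0078125 + 0.00390625 + 0.00390625
    = 234/256 = 0.9140625
Since 0.9140625 <= 1, Kraft's inequality IS satisfied.
A prefix code with these lengths CAN exist.

Kraft sum = 0.9140625. Satisfied.


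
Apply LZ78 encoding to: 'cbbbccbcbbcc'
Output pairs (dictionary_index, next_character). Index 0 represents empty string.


LZ78 encoding steps:
Dictionary: {0: ''}
Step 1: w='' (idx 0), next='c' -> output (0, 'c'), add 'c' as idx 1
Step 2: w='' (idx 0), next='b' -> output (0, 'b'), add 'b' as idx 2
Step 3: w='b' (idx 2), next='b' -> output (2, 'b'), add 'bb' as idx 3
Step 4: w='c' (idx 1), next='c' -> output (1, 'c'), add 'cc' as idx 4
Step 5: w='b' (idx 2), next='c' -> output (2, 'c'), add 'bc' as idx 5
Step 6: w='bb' (idx 3), next='c' -> output (3, 'c'), add 'bbc' as idx 6
Step 7: w='c' (idx 1), end of input -> output (1, '')


Encoded: [(0, 'c'), (0, 'b'), (2, 'b'), (1, 'c'), (2, 'c'), (3, 'c'), (1, '')]


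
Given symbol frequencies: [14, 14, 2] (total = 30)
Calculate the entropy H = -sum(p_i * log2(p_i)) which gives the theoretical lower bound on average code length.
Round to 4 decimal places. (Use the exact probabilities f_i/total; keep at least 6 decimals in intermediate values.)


Per-symbol terms -p_i * log2(p_i) with p_i = f_i/30:
  p = 14/30 = 0.466667: log2(p) = -1.099536, -p*log2(p) = 0.513117
  p = 14/30 = 0.466667: log2(p) = -1.099536, -p*log2(p) = 0.513117
  p = 2/30 = 0.066667: log2(p) = -3.906891, -p*log2(p) = 0.260459
H = 0.513117 + 0.513117 + 0.260459 = 1.286693

H = 1.2867 bits/symbol


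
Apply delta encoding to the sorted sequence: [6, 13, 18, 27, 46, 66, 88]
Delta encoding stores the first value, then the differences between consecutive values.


First value: 6
Deltas:
  13 - 6 = 7
  18 - 13 = 5
  27 - 18 = 9
  46 - 27 = 19
  66 - 46 = 20
  88 - 66 = 22


Delta encoded: [6, 7, 5, 9, 19, 20, 22]


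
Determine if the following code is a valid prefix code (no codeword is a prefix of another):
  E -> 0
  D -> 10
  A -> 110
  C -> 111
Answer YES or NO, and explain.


Checking each pair (does one codeword prefix another?):
  E='0' vs D='10': no prefix
  E='0' vs A='110': no prefix
  E='0' vs C='111': no prefix
  D='10' vs E='0': no prefix
  D='10' vs A='110': no prefix
  D='10' vs C='111': no prefix
  A='110' vs E='0': no prefix
  A='110' vs D='10': no prefix
  A='110' vs C='111': no prefix
  C='111' vs E='0': no prefix
  C='111' vs D='10': no prefix
  C='111' vs A='110': no prefix
No violation found over all pairs.

YES -- this is a valid prefix code. No codeword is a prefix of any other codeword.


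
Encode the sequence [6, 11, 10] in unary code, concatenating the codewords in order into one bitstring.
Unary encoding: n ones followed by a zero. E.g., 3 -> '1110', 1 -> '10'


Encode each number as n ones followed by a terminating 0:
  6 -> 1111110 (7 bits)
  11 -> 111111111110 (12 bits)
  10 -> 11111111110 (11 bits)
Total length = 7 + 12 + 11 = 30 bits.

Unary([6, 11, 10]) = 111111011111111111011111111110 (30 bits)


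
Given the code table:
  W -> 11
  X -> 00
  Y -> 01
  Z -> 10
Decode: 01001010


Decoding:
01 -> Y
00 -> X
10 -> Z
10 -> Z


Result: YXZZ


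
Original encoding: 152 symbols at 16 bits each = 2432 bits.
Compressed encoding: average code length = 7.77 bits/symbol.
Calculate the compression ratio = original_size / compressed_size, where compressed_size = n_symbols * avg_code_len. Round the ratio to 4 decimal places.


original_size = n_symbols * orig_bits = 152 * 16 = 2432 bits
compressed_size = n_symbols * avg_code_len = 152 * 7.77 = 1181.04 bits
ratio = original_size / compressed_size = 2432 / 1181.04 = 2.0592

Compression ratio = 2.0592


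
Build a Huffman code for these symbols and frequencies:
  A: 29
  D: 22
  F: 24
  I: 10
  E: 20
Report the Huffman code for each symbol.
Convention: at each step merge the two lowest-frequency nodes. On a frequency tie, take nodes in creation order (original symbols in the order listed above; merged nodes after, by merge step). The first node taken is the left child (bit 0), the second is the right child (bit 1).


Huffman tree construction:
Step 1: Merge I(10) + E(20) = 30
Step 2: Merge D(22) + F(24) = 46
Step 3: Merge A(29) + (I+E)(30) = 59
Step 4: Merge (D+F)(46) + (A+(I+E))(59) = 105
Read each symbol's code off the tree from the root (left child = 0, right child = 1).

Codes:
  A: 10 (length 2)
  D: 00 (length 2)
  F: 01 (length 2)
  I: 110 (length 3)
  E: 111 (length 3)
Average code length: 240/105 = 2.2857 bits/symbol


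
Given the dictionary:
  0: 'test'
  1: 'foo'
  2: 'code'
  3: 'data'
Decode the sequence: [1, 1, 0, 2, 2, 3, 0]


Look up each index in the dictionary:
  1 -> 'foo'
  1 -> 'foo'
  0 -> 'test'
  2 -> 'code'
  2 -> 'code'
  3 -> 'data'
  0 -> 'test'

Decoded: "foo foo test code code data test"


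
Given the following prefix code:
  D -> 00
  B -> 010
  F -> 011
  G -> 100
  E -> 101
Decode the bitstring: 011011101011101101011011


Decoding step by step:
Bits 011 -> F
Bits 011 -> F
Bits 101 -> E
Bits 011 -> F
Bits 101 -> E
Bits 101 -> E
Bits 011 -> F
Bits 011 -> F


Decoded message: FFEFEEFF


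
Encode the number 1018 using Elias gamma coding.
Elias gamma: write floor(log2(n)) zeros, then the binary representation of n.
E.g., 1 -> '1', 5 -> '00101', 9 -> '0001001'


num_bits = floor(log2(1018)) + 1 = 10
leading_zeros = num_bits - 1 = 9
binary(1018) = 1111111010

Elias gamma(1018) = '000000000' + '1111111010' = 0000000001111111010 (19 bits)


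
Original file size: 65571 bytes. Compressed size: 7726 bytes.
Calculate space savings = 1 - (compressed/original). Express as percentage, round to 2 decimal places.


ratio = compressed/original = 7726/65571 = 0.117826
savings = 1 - ratio = 1 - 0.117826 = 0.882174
as a percentage: 0.882174 * 100 = 88.22%

Space savings = 1 - 7726/65571 = 88.22%


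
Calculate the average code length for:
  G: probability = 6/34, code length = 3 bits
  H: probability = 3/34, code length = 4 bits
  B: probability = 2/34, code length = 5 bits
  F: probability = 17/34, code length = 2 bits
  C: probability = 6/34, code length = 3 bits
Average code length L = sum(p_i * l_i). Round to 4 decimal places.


Weighted contributions p_i * l_i:
  G: (6/34) * 3 = 18/34
  H: (3/34) * 4 = 12/34
  B: (2/34) * 5 = 10/34
  F: (17/34) * 2 = 34/34
  C: (6/34) * 3 = 18/34
Sum = (18 + 12 + 10 + 34 + 18)/34 = 92/34

L = 92/34 = 2.7059 bits/symbol


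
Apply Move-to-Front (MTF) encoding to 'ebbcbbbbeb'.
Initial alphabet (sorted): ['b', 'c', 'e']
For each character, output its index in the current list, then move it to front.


MTF encoding:
'e': index 2 in ['b', 'c', 'e'] -> ['e', 'b', 'c']
'b': index 1 in ['e', 'b', 'c'] -> ['b', 'e', 'c']
'b': index 0 in ['b', 'e', 'c'] -> ['b', 'e', 'c']
'c': index 2 in ['b', 'e', 'c'] -> ['c', 'b', 'e']
'b': index 1 in ['c', 'b', 'e'] -> ['b', 'c', 'e']
'b': index 0 in ['b', 'c', 'e'] -> ['b', 'c', 'e']
'b': index 0 in ['b', 'c', 'e'] -> ['b', 'c', 'e']
'b': index 0 in ['b', 'c', 'e'] -> ['b', 'c', 'e']
'e': index 2 in ['b', 'c', 'e'] -> ['e', 'b', 'c']
'b': index 1 in ['e', 'b', 'c'] -> ['b', 'e', 'c']


Output: [2, 1, 0, 2, 1, 0, 0, 0, 2, 1]


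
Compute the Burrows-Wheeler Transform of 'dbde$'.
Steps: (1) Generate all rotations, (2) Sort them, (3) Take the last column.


Rotations (sorted):
  0: $dbde -> last char: e
  1: bde$d -> last char: d
  2: dbde$ -> last char: $
  3: de$db -> last char: b
  4: e$dbd -> last char: d


BWT = ed$bd


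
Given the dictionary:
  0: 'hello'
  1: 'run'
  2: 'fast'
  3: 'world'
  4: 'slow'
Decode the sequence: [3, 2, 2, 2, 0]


Look up each index in the dictionary:
  3 -> 'world'
  2 -> 'fast'
  2 -> 'fast'
  2 -> 'fast'
  0 -> 'hello'

Decoded: "world fast fast fast hello"


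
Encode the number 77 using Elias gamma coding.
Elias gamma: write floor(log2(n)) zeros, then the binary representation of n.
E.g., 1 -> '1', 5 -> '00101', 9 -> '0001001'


num_bits = floor(log2(77)) + 1 = 7
leading_zeros = num_bits - 1 = 6
binary(77) = 1001101

Elias gamma(77) = '000000' + '1001101' = 0000001001101 (13 bits)
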